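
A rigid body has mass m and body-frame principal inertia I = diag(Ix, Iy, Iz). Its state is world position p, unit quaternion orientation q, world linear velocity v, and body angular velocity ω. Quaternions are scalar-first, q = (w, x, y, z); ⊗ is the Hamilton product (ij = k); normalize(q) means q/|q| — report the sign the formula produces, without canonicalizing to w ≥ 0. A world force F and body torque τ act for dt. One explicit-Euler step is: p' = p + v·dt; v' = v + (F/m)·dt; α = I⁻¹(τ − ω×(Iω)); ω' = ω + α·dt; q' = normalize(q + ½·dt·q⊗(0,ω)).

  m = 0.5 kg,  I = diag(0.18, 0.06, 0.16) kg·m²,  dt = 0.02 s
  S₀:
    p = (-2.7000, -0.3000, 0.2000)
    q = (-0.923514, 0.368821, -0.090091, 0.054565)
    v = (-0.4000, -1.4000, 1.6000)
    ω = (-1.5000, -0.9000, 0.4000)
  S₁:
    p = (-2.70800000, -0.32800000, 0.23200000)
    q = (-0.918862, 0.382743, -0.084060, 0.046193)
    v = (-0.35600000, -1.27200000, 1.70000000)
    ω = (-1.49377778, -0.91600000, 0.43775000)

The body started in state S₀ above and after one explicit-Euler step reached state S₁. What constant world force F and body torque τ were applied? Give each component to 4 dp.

F = (1.1000, 3.2000, 2.5000)
τ = (0.0200, -0.0600, 0.1400)

v₁ − v₀ = (0.04400000, 0.12800000, 0.10000000)
m·(v₁−v₀)/dt = (1.1000, 3.2000, 2.5000)
ω₁ − ω₀ = (0.00622222, -0.01600000, 0.03775000)
I·α + gyro = (0.0200, -0.0600, 0.1400)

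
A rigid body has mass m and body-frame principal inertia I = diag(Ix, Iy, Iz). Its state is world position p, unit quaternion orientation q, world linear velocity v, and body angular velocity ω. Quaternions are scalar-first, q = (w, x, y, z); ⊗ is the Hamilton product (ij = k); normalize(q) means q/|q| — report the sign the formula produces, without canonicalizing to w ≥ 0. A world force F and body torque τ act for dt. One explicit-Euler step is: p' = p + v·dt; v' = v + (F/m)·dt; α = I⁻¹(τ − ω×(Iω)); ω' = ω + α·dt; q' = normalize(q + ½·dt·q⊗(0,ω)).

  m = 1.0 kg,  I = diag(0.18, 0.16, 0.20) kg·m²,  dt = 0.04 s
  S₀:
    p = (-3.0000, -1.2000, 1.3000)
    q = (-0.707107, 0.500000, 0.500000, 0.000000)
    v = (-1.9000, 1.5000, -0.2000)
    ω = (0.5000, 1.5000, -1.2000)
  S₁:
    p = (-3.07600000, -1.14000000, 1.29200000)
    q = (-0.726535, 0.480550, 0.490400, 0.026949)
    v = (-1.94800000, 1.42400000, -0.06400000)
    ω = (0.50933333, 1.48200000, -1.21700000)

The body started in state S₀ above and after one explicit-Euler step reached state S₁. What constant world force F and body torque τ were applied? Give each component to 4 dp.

F = (-1.2000, -1.9000, 3.4000)
τ = (-0.0300, -0.0600, -0.1000)

Δω = ω₁−ω₀ = (0.00933333, -0.01800000, -0.01700000)
precession coupling = (-0.0720, 0.0120, -0.0150)
applied torque τ = (-0.0300, -0.0600, -0.1000)
v₁ − v₀ = (-0.04800000, -0.07600000, 0.13600000)
m·(v₁−v₀)/dt = (-1.2000, -1.9000, 3.4000)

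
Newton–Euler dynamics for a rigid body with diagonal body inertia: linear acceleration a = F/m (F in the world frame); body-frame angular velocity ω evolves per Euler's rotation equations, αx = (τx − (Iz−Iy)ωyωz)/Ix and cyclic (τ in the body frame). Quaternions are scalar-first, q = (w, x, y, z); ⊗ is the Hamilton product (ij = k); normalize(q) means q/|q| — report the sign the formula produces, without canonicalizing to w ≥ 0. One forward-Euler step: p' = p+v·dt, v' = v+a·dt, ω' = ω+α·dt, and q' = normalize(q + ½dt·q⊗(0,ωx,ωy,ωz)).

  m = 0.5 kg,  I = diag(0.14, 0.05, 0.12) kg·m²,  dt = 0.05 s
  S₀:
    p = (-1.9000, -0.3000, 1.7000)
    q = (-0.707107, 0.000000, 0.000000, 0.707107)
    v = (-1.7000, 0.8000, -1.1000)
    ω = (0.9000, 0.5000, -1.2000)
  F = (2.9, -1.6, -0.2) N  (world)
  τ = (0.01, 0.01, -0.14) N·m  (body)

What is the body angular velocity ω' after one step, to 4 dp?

ω' = (0.9186, 0.5316, -1.2415)

(τ − ω×Iω)/I = (0.3714, 0.6320, -0.8292)
ω + α·dt = (0.9186, 0.5316, -1.2415)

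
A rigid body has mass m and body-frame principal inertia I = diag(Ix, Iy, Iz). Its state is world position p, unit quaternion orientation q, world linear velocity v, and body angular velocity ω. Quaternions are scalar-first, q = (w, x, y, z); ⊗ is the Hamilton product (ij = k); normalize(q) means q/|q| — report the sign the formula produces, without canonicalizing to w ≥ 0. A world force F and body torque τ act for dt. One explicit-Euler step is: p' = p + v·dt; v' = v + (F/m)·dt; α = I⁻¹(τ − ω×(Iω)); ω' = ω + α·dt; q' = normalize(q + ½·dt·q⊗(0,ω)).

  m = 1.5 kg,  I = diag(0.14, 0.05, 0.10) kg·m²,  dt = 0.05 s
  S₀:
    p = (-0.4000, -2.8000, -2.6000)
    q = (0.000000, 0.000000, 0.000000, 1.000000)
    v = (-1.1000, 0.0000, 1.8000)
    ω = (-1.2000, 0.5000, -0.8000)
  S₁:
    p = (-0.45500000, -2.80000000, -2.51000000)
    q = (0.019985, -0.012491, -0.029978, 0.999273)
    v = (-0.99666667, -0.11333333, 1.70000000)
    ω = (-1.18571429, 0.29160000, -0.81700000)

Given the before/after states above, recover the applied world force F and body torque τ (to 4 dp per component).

F = (3.1000, -3.4000, -3.0000)
τ = (0.0200, -0.1700, 0.0200)

velocity change Δv = (0.10333333, -0.11333333, -0.10000000)
m·(v₁−v₀)/dt = (3.1000, -3.4000, -3.0000)
rate change Δω = (0.01428571, -0.20840000, -0.01700000)
τ = I·(Δω/dt) + ω₀×(Iω₀) = (0.0200, -0.1700, 0.0200)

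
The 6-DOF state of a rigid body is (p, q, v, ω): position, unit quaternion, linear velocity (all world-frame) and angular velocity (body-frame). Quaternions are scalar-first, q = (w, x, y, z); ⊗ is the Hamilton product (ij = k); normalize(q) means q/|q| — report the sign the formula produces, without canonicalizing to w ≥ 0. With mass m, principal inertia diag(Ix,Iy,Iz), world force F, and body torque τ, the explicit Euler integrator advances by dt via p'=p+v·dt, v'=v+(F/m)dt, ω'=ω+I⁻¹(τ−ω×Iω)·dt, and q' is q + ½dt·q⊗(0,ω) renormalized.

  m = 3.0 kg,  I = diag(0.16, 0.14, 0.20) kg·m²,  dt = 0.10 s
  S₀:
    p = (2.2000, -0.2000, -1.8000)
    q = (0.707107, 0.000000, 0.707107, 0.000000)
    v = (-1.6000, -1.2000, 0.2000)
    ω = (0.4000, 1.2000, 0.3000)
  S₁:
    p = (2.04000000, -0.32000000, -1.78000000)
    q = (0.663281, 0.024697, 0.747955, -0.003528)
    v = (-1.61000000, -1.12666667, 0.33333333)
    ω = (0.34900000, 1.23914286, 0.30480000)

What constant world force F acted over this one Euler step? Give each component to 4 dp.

Δv = v₁−v₀ = (-0.01000000, 0.07333333, 0.13333333)
applied force F = (-0.3000, 2.2000, 4.0000)

F = (-0.3000, 2.2000, 4.0000)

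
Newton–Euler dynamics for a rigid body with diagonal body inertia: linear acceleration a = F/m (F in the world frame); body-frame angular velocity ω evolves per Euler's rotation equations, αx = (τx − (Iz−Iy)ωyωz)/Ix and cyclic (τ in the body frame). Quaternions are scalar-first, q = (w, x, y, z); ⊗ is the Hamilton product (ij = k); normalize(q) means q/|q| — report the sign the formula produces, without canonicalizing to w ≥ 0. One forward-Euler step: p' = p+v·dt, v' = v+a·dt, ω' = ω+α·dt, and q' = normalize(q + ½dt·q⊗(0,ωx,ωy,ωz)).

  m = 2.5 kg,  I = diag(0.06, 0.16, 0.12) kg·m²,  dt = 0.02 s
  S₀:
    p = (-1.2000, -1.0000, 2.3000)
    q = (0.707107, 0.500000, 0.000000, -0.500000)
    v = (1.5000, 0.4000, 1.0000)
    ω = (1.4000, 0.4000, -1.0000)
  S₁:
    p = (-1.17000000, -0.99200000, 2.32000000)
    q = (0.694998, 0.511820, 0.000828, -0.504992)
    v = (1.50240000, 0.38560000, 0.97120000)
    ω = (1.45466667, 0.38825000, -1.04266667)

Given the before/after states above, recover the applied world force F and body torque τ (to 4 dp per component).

F = (0.3000, -1.8000, -3.6000)
τ = (0.1800, -0.0100, -0.2000)

velocity change Δv = (0.00240000, -0.01440000, -0.02880000)
m·(v₁−v₀)/dt = (0.3000, -1.8000, -3.6000)
Δω = ω₁−ω₀ = (0.05466667, -0.01175000, -0.04266667)
gyro term ω₀×Iω₀ = (0.0160, 0.0840, 0.0560)
applied torque τ = (0.1800, -0.0100, -0.2000)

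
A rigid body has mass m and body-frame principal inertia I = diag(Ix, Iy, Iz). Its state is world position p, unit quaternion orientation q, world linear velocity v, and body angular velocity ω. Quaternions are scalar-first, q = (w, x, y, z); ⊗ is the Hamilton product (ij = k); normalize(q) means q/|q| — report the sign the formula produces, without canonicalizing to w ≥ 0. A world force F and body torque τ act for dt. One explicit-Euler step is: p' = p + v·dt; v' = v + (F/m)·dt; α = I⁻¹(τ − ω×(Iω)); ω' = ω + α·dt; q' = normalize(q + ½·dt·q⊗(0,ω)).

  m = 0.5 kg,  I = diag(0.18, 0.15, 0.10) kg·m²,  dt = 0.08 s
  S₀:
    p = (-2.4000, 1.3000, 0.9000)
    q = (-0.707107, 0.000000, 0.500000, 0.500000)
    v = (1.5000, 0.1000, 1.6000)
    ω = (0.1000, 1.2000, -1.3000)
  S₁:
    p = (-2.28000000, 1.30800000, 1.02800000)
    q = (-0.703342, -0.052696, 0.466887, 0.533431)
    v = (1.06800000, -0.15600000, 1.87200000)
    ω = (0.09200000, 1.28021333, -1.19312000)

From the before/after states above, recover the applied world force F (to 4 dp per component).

F = (-2.7000, -1.6000, 1.7000)

v₁ − v₀ = (-0.43200000, -0.25600000, 0.27200000)
F = m·Δv/dt = (-2.7000, -1.6000, 1.7000)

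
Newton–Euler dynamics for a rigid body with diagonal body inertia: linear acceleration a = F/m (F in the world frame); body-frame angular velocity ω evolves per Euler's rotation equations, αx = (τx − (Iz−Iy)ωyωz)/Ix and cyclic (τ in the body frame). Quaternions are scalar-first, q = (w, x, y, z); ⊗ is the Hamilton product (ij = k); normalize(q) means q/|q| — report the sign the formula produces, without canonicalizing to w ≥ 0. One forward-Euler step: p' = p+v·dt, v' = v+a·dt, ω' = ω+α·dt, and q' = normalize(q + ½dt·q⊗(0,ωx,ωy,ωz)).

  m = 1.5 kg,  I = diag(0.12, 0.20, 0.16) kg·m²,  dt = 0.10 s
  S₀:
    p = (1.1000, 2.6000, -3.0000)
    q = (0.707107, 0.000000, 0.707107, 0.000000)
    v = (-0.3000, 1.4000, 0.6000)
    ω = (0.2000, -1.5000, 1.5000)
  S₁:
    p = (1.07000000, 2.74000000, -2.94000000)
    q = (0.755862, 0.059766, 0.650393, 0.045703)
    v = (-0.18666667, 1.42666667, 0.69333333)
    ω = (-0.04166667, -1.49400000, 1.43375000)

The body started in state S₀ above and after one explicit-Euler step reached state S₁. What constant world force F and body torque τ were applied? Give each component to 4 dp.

rate change Δω = (-0.24166667, 0.00600000, -0.06625000)
precession coupling = (0.0900, -0.0120, -0.0240)
I·α + gyro = (-0.2000, 0.0000, -0.1300)
Δv = v₁−v₀ = (0.11333333, 0.02666667, 0.09333333)
m·(v₁−v₀)/dt = (1.7000, 0.4000, 1.4000)

F = (1.7000, 0.4000, 1.4000)
τ = (-0.2000, 0.0000, -0.1300)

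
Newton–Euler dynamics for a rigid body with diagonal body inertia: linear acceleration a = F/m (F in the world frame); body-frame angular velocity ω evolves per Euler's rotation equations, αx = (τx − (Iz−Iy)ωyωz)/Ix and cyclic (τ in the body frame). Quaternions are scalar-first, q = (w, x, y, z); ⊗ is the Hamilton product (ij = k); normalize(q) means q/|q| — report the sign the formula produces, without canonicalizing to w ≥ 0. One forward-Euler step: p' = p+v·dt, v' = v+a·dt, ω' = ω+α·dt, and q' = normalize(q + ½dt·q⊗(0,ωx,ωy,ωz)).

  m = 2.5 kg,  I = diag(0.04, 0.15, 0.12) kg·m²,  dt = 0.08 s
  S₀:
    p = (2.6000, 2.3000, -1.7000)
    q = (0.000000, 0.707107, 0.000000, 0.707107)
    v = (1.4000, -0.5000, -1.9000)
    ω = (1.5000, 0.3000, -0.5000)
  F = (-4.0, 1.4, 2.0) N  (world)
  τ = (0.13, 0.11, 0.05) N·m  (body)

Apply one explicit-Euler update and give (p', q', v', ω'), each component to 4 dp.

gyro term ω×Iω = (0.0045, 0.0600, 0.0495)
(τ − ω×Iω)/I = (3.1375, 0.3333, 0.0042)
ω + α·dt = (1.7510, 0.3267, -0.4997)
Hamilton product q⊗(0,ω) = (-0.7071070, -0.2121321, 1.4142140, 0.2121321)
q' = normalize(q + ½dt·q⊗(0,ω)) = (-0.0282, 0.6972, 0.0565, 0.7141)
a = (-1.6000, 0.5600, 0.8000)
new position p' = (2.7120, 2.2600, -1.8520)
v + (F/m)dt = (1.2720, -0.4552, -1.8360)

p' = (2.7120, 2.2600, -1.8520)
q' = (-0.0282, 0.6972, 0.0565, 0.7141)
v' = (1.2720, -0.4552, -1.8360)
ω' = (1.7510, 0.3267, -0.4997)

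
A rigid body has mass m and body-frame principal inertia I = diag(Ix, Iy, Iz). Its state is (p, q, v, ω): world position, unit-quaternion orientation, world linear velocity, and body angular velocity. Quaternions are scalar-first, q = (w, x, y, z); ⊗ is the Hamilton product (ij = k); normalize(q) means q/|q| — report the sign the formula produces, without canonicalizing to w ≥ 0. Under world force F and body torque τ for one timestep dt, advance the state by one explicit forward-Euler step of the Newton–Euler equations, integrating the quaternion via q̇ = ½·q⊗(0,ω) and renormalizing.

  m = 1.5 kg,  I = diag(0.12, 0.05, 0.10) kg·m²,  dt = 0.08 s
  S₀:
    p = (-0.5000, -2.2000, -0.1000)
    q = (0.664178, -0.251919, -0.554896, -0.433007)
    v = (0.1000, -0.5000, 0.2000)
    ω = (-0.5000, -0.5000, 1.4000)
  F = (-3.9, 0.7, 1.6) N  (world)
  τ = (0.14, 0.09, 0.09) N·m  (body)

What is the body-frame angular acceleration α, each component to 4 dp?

gyro term ω×Iω = (-0.0350, -0.0140, -0.0175)
α = I⁻¹(τ − ω×Iω) = (1.4583, 2.0800, 1.0750)

α = (1.4583, 2.0800, 1.0750)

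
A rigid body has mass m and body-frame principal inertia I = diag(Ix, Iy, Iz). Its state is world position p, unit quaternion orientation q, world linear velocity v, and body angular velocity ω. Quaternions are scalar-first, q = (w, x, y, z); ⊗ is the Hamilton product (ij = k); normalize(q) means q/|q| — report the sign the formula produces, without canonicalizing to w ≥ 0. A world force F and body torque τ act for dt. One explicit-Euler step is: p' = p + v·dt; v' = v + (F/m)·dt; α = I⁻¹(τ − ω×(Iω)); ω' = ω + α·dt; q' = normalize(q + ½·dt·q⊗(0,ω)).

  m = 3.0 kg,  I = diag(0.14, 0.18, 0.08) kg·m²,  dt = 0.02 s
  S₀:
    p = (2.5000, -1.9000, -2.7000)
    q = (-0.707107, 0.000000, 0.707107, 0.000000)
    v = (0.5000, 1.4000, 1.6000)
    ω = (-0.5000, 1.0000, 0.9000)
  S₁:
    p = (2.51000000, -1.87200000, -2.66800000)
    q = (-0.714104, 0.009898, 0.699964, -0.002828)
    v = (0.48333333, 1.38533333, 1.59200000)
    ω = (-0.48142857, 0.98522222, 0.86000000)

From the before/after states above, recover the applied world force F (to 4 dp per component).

F = (-2.5000, -2.2000, -1.2000)

velocity change Δv = (-0.01666667, -0.01466667, -0.00800000)
F = m·Δv/dt = (-2.5000, -2.2000, -1.2000)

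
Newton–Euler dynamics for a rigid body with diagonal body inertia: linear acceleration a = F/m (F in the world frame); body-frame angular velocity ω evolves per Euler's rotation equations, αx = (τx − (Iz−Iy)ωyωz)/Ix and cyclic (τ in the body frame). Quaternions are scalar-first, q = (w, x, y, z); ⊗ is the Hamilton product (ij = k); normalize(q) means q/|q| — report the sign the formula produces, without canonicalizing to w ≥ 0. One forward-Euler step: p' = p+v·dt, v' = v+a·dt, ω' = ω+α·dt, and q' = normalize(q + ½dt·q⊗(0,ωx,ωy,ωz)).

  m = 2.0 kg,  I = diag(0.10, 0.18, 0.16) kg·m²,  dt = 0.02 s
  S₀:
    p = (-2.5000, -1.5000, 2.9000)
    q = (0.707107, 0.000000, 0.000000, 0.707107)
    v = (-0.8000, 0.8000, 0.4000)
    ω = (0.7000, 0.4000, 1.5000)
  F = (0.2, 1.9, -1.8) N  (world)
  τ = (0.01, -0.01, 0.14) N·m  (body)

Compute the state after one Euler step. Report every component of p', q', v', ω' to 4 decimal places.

a = (0.1000, 0.9500, -0.9000)
new position p' = (-2.5160, -1.4840, 2.9080)
v + (F/m)dt = (-0.7980, 0.8190, 0.3820)
precession coupling ω×(Iω) = (-0.0120, -0.0630, 0.0224)
angular accel α = (0.2200, 0.2944, 0.7350)
ω' = ω + α·dt = (0.7044, 0.4059, 1.5147)
2q̇ = q⊗(0,ω) = (-1.0606605, 0.2121321, 0.7778177, 1.0606605)
q' = normalize(q + ½dt·q⊗(0,ω)) = (0.6964, 0.0021, 0.0078, 0.7176)

p' = (-2.5160, -1.4840, 2.9080)
q' = (0.6964, 0.0021, 0.0078, 0.7176)
v' = (-0.7980, 0.8190, 0.3820)
ω' = (0.7044, 0.4059, 1.5147)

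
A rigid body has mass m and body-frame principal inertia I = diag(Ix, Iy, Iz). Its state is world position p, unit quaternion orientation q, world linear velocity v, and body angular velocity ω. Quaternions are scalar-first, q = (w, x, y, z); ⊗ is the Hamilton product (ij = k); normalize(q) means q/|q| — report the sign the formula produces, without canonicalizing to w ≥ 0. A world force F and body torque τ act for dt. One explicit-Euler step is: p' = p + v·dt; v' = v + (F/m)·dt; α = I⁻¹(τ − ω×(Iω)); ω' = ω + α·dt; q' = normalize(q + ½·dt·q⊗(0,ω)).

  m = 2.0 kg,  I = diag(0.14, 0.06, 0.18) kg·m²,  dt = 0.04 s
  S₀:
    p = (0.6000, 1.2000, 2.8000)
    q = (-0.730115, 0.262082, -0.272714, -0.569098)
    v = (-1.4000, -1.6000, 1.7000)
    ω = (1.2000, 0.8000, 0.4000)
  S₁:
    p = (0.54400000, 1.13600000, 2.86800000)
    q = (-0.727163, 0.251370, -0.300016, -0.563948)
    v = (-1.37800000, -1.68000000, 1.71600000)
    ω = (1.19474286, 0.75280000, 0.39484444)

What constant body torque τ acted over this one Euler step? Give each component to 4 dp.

τ = (0.0200, -0.0900, -0.1000)

ω₁ − ω₀ = (-0.00525714, -0.04720000, -0.00515556)
precession coupling = (0.0384, -0.0192, -0.0768)
applied torque τ = (0.0200, -0.0900, -0.1000)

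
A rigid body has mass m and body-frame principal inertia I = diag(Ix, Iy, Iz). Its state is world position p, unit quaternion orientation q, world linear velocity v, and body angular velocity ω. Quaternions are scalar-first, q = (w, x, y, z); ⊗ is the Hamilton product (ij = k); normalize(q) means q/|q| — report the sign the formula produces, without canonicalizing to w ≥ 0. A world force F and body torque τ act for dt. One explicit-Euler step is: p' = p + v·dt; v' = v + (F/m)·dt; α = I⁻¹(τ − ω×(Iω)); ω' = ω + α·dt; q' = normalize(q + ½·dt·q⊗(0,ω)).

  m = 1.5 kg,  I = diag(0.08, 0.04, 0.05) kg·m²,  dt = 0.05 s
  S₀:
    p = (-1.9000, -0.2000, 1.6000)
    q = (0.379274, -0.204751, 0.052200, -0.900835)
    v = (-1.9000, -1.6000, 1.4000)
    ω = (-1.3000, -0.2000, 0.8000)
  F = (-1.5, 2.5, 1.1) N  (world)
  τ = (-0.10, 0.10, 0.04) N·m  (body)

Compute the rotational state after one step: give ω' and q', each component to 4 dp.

ω×(Iω) gyroscopic = (-0.0016, -0.0312, -0.0104)
angular accel α = (-1.2300, 3.2800, 1.0080)
ω' = ω + α·dt = (-1.3615, -0.0360, 0.8504)
2q̇ = q⊗(0,ω) = (0.4649317, -0.6314632, 1.2590315, 0.4122294)
updated quaternion q' = (0.3906, -0.2204, 0.0836, -0.8899)

ω' = (-1.3615, -0.0360, 0.8504)
q' = (0.3906, -0.2204, 0.0836, -0.8899)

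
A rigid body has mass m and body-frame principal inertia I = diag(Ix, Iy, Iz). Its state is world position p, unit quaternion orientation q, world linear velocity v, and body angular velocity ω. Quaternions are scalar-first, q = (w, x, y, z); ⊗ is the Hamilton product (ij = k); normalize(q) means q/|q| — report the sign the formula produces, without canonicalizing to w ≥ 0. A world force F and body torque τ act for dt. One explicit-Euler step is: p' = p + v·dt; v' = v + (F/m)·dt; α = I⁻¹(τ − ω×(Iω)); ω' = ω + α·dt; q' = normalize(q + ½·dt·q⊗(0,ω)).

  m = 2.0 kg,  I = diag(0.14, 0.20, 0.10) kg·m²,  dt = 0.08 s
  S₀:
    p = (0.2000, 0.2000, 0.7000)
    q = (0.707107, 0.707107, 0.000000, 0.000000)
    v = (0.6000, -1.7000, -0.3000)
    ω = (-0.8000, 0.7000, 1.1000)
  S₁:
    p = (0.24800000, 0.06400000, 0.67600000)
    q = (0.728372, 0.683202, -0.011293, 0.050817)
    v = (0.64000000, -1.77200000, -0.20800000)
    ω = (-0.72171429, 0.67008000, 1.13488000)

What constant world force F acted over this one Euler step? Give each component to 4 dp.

F = (1.0000, -1.8000, 2.3000)

velocity change Δv = (0.04000000, -0.07200000, 0.09200000)
applied force F = (1.0000, -1.8000, 2.3000)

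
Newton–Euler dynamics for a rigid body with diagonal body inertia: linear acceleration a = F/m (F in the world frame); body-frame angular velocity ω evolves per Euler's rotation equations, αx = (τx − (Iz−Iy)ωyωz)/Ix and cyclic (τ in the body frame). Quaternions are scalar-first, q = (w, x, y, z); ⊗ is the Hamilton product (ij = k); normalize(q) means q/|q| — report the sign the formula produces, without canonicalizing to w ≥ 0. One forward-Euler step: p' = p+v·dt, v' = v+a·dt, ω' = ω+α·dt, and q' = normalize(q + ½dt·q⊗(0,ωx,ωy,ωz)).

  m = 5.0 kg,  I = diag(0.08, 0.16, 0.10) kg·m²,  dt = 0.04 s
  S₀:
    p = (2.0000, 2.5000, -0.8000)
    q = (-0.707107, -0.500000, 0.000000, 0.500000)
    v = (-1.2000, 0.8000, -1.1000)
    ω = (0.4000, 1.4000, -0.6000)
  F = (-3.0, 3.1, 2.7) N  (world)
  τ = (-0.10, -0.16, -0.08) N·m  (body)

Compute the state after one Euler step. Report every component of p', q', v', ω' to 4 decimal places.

p' = (1.9520, 2.5320, -0.8440)
q' = (-0.6968, -0.5194, -0.0218, 0.4942)
v' = (-1.2240, 0.8248, -1.0784)
ω' = (0.3248, 1.3588, -0.6499)

α = I⁻¹(τ − ω×Iω) = (-1.8800, -1.0300, -1.2480)
ω + α·dt = (0.3248, 1.3588, -0.6499)
Hamilton product q⊗(0,ω) = (0.5000000, -0.9828428, -1.0899498, -0.2757358)
updated quaternion q' = (-0.6968, -0.5194, -0.0218, 0.4942)
p + v·dt = (1.9520, 2.5320, -0.8440)
v + (F/m)dt = (-1.2240, 0.8248, -1.0784)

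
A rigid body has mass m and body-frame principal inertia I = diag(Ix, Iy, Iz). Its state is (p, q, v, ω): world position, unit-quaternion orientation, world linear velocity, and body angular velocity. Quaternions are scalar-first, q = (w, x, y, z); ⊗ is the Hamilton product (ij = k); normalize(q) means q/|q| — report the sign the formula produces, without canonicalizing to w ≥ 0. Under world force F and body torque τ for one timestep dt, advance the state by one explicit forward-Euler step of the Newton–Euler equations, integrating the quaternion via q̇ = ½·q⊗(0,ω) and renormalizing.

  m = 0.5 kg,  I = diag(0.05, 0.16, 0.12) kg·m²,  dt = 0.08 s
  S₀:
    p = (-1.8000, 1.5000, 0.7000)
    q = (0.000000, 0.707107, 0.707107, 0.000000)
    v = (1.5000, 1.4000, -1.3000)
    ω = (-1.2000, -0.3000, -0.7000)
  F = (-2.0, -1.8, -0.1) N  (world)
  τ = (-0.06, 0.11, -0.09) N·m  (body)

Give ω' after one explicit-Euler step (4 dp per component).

gyro term ω×Iω = (-0.0084, -0.0588, 0.0396)
α = I⁻¹(τ − ω×Iω) = (-1.0320, 1.0550, -1.0800)
ω + α·dt = (-1.2826, -0.2156, -0.7864)

ω' = (-1.2826, -0.2156, -0.7864)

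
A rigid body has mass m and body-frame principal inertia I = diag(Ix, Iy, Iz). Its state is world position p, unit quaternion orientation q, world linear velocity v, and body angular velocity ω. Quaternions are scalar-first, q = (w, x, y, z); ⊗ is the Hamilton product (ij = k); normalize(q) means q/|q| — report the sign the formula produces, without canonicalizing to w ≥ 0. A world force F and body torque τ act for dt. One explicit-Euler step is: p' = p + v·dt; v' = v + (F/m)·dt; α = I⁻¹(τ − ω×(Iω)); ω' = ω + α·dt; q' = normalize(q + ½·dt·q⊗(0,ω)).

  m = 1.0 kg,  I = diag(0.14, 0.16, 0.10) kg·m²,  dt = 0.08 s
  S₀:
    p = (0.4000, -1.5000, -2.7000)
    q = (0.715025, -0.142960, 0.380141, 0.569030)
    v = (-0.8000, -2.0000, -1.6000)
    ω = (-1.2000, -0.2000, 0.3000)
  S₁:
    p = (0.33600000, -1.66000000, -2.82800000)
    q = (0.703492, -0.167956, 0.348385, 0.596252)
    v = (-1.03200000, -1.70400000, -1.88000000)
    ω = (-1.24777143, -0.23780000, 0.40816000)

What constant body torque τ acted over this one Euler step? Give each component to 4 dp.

rate change Δω = (-0.04777143, -0.03780000, 0.10816000)
applied torque τ = (-0.0800, -0.0900, 0.1400)

τ = (-0.0800, -0.0900, 0.1400)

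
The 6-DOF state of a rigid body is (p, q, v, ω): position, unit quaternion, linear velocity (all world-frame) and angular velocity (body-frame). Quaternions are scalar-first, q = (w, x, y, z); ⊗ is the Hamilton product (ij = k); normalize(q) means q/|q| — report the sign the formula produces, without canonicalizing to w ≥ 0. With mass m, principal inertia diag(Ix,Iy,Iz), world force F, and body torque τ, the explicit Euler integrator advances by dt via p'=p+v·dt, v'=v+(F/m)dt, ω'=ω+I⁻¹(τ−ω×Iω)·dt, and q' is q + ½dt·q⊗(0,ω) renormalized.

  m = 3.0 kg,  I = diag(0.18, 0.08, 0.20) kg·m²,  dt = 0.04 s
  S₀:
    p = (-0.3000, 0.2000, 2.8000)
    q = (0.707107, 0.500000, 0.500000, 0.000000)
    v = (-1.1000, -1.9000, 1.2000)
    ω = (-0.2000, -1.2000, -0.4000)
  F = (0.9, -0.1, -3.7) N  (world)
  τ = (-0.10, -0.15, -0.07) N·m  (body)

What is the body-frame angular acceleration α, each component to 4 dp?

α = (-0.8756, -1.8550, -0.2300)

gyro term ω×Iω = (0.0576, -0.0016, -0.0240)
(τ − ω×Iω)/I = (-0.8756, -1.8550, -0.2300)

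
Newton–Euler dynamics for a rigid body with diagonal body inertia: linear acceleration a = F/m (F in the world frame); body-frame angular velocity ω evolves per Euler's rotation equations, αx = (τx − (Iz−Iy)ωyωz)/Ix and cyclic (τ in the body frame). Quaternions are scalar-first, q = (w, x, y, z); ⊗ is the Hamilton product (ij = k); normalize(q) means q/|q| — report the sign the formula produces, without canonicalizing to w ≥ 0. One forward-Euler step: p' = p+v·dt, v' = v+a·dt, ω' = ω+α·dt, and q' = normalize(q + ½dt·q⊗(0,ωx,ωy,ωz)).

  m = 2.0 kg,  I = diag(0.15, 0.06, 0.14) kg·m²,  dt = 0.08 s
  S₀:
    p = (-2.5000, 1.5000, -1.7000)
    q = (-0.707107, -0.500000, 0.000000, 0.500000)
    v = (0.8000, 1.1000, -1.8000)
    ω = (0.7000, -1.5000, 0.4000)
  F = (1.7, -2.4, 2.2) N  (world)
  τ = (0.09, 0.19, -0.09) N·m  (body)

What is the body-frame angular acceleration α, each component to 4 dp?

ω×(Iω) gyroscopic = (-0.0480, 0.0028, 0.0945)
α = I⁻¹(τ − ω×Iω) = (0.9200, 3.1200, -1.3179)

α = (0.9200, 3.1200, -1.3179)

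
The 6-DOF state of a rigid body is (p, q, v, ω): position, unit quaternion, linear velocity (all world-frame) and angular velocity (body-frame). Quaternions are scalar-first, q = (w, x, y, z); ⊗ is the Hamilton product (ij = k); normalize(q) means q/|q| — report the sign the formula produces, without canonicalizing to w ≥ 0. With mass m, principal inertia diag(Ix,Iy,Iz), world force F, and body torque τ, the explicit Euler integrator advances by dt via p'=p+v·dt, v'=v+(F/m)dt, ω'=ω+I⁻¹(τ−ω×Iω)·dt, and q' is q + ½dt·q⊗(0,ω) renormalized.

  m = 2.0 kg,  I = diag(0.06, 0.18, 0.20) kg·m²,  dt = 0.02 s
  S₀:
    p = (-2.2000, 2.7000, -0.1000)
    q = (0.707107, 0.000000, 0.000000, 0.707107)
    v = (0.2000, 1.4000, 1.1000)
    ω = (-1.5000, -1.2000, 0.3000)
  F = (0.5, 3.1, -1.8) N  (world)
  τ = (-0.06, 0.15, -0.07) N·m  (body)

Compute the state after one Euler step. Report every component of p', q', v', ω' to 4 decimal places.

a = (0.2500, 1.5500, -0.9000)
new position p' = (-2.1960, 2.7280, -0.0780)
new velocity v' = (0.2050, 1.4310, 1.0820)
angular accel α = (-0.8800, 0.4833, -1.4300)
ω' = ω + α·dt = (-1.5176, -1.1903, 0.2714)
q⊗(0,ω) = (-0.2121321, -0.2121321, -1.9091889, 0.2121321)
q' = normalize(q + ½dt·q⊗(0,ω)) = (0.7049, -0.0021, -0.0191, 0.7091)

p' = (-2.1960, 2.7280, -0.0780)
q' = (0.7049, -0.0021, -0.0191, 0.7091)
v' = (0.2050, 1.4310, 1.0820)
ω' = (-1.5176, -1.1903, 0.2714)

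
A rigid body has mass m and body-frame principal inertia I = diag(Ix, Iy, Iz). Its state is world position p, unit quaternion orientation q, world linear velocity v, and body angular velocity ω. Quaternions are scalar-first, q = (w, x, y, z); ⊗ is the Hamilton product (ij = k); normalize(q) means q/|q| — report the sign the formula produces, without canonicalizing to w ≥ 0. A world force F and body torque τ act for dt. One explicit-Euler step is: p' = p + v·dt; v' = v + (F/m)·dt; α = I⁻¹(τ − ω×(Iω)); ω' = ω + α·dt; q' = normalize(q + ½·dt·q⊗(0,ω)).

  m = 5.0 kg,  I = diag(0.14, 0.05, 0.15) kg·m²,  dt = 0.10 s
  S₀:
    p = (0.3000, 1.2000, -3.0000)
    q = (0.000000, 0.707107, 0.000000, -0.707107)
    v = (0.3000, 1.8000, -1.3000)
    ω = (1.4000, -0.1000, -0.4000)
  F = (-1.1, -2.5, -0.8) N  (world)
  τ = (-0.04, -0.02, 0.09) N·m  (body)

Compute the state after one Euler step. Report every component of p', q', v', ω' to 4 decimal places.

new position p' = (0.3300, 1.3800, -3.1300)
v' = v + a·dt = (0.2780, 1.7500, -1.3160)
ω×(Iω) gyroscopic = (0.0040, 0.0056, 0.0126)
α = I⁻¹(τ − ω×Iω) = (-0.3143, -0.5120, 0.5160)
new body rate ω' = (1.3686, -0.1512, -0.3484)
q⊗(0,ω) = (-1.2727926, -0.0707107, -0.7071070, -0.0707107)
q' = normalize(q + ½dt·q⊗(0,ω)) = (-0.0635, 0.7017, -0.0353, -0.7088)

p' = (0.3300, 1.3800, -3.1300)
q' = (-0.0635, 0.7017, -0.0353, -0.7088)
v' = (0.2780, 1.7500, -1.3160)
ω' = (1.3686, -0.1512, -0.3484)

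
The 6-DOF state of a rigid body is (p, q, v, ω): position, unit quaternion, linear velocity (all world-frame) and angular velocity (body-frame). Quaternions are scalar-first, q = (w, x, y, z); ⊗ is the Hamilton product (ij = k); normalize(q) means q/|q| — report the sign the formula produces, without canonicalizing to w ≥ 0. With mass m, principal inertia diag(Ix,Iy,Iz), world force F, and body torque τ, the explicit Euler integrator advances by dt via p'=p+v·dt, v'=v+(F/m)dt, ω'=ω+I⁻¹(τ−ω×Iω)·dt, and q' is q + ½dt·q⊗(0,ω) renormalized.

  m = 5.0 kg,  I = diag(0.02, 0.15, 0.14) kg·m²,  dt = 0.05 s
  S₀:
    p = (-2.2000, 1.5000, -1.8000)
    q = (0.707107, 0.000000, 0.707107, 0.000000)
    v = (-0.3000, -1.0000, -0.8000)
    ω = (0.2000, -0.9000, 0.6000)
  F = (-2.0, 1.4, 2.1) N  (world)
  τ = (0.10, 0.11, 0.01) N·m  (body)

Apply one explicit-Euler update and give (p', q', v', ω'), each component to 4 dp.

p' = p + v·dt = (-2.2150, 1.4500, -1.8400)
new velocity v' = (-0.3200, -0.9860, -0.7790)
gyro term ω×Iω = (0.0054, -0.0144, -0.0234)
(τ − ω×Iω)/I = (4.7300, 0.8293, 0.2386)
ω + α·dt = (0.4365, -0.8585, 0.6119)
q⊗(0,ω) = (0.6363963, 0.5656856, -0.6363963, 0.2828428)
q + ½dt·q⊗(0,ω), renormalized = (0.7227, 0.0141, 0.6909, 0.0071)

p' = (-2.2150, 1.4500, -1.8400)
q' = (0.7227, 0.0141, 0.6909, 0.0071)
v' = (-0.3200, -0.9860, -0.7790)
ω' = (0.4365, -0.8585, 0.6119)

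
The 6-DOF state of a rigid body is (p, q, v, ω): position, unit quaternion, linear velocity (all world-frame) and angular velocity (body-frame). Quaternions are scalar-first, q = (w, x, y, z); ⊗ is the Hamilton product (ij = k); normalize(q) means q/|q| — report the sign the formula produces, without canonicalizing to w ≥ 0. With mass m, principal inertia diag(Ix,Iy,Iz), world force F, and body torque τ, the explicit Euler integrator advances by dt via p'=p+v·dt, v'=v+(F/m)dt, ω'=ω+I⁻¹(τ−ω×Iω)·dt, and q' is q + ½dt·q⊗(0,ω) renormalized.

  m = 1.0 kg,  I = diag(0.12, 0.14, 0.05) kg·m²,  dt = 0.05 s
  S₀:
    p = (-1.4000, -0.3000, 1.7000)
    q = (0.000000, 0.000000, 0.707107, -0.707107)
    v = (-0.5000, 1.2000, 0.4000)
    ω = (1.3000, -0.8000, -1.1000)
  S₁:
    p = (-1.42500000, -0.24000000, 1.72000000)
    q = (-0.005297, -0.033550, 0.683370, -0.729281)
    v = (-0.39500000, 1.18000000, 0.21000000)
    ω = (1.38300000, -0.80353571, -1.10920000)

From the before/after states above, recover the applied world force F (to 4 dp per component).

F = (2.1000, -0.4000, -3.8000)

Δv = v₁−v₀ = (0.10500000, -0.02000000, -0.19000000)
applied force F = (2.1000, -0.4000, -3.8000)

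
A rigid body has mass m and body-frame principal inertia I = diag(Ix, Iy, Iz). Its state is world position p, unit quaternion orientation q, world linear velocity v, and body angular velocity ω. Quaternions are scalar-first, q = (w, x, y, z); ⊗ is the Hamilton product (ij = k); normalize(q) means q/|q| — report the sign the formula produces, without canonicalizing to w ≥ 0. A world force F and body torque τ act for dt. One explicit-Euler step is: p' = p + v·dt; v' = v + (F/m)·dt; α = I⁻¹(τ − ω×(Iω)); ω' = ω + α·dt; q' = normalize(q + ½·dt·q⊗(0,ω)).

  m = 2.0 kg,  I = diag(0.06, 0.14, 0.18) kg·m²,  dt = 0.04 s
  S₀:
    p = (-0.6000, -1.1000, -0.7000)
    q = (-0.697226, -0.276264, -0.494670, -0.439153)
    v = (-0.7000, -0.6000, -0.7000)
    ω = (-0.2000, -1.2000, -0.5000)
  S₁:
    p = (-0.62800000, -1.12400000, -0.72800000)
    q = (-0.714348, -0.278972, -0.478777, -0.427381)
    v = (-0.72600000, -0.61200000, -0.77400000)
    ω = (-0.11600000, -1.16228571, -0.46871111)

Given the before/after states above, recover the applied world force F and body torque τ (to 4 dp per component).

F = (-1.3000, -0.6000, -3.7000)
τ = (0.1500, 0.1200, 0.1600)

Δω = ω₁−ω₀ = (0.08400000, 0.03771429, 0.03128889)
I·α + gyro = (0.1500, 0.1200, 0.1600)
velocity change Δv = (-0.02600000, -0.01200000, -0.07400000)
m·(v₁−v₀)/dt = (-1.3000, -0.6000, -3.7000)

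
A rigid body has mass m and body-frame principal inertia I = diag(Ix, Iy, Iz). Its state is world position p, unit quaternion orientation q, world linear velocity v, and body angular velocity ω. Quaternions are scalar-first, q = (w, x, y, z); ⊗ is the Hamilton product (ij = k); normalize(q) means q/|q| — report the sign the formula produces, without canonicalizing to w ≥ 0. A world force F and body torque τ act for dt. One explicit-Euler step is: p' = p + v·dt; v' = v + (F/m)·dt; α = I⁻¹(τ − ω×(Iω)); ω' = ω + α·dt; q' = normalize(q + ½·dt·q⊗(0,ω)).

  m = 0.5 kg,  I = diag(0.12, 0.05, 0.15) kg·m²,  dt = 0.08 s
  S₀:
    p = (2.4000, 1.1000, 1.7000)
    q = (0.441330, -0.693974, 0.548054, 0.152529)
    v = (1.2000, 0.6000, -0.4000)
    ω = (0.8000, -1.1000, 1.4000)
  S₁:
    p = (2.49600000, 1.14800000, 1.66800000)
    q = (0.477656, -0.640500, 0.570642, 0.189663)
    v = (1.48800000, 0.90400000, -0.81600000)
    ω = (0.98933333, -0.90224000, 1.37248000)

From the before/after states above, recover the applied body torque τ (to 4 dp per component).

Δω = ω₁−ω₀ = (0.18933333, 0.19776000, -0.02752000)
gyro term ω₀×Iω₀ = (-0.1540, -0.0336, 0.0616)
τ = I·(Δω/dt) + ω₀×(Iω₀) = (0.1300, 0.0900, 0.0100)

τ = (0.1300, 0.0900, 0.0100)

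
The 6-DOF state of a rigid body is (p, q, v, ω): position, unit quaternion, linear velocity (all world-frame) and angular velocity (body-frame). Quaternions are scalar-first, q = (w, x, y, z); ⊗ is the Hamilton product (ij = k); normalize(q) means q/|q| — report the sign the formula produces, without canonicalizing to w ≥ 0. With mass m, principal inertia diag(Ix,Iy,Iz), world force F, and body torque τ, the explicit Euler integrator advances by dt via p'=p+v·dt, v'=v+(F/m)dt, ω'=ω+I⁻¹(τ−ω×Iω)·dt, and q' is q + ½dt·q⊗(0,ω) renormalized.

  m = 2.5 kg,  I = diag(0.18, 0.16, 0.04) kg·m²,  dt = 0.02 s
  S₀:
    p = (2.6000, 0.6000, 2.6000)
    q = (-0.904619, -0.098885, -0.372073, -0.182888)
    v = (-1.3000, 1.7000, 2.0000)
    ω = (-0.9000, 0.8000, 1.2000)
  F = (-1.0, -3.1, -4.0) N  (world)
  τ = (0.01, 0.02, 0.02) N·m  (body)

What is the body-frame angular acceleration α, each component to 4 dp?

α = (0.6956, 1.0700, 0.1400)

gyro term ω×Iω = (-0.1152, -0.1512, 0.0144)
α = I⁻¹(τ − ω×Iω) = (0.6956, 1.0700, 0.1400)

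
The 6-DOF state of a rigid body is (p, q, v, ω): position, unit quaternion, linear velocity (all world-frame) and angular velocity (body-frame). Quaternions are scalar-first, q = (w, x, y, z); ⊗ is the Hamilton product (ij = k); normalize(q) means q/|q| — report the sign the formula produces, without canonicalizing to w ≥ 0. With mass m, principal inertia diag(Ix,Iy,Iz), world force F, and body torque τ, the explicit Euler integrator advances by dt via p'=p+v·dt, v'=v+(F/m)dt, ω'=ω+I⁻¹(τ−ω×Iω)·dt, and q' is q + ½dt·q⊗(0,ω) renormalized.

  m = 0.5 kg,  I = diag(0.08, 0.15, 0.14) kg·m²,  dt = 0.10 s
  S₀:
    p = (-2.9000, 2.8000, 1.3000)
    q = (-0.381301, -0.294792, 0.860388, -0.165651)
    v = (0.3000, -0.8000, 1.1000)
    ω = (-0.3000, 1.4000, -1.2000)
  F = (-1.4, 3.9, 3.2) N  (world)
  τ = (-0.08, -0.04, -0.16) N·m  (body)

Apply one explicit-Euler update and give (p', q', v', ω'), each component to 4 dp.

p' = (-2.8700, 2.7200, 1.4100)
q' = (-0.4539, -0.3277, 0.8149, -0.1499)
v' = (0.0200, -0.0200, 1.7400)
ω' = (-0.4210, 1.3877, -1.2933)

(τ − ω×Iω)/I = (-1.2100, -0.1227, -0.9329)
new body rate ω' = (-0.4210, 1.3877, -1.2933)
Hamilton product q⊗(0,ω) = (-1.4917620, -0.6861639, -0.8378765, 0.3029688)
updated quaternion q' = (-0.4539, -0.3277, 0.8149, -0.1499)
a = F/m = (-2.8000, 7.8000, 6.4000)
p + v·dt = (-2.8700, 2.7200, 1.4100)
v' = v + a·dt = (0.0200, -0.0200, 1.7400)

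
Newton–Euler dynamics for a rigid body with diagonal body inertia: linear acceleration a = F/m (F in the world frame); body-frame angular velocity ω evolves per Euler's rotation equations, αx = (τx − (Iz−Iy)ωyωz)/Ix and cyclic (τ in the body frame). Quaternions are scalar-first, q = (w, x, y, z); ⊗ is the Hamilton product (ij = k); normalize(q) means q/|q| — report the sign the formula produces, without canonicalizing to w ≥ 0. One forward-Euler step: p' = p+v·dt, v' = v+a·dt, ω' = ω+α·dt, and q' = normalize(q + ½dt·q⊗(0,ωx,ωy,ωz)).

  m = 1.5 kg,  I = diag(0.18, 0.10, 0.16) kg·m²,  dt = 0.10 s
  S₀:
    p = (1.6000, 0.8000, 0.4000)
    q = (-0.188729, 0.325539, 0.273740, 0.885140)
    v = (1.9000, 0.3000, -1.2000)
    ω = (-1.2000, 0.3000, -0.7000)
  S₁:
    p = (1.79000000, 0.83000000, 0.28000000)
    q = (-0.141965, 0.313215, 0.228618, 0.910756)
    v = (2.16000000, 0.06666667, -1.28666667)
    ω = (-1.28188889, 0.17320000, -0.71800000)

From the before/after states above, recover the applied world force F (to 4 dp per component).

v₁ − v₀ = (0.26000000, -0.23333333, -0.08666667)
m·(v₁−v₀)/dt = (3.9000, -3.5000, -1.3000)

F = (3.9000, -3.5000, -1.3000)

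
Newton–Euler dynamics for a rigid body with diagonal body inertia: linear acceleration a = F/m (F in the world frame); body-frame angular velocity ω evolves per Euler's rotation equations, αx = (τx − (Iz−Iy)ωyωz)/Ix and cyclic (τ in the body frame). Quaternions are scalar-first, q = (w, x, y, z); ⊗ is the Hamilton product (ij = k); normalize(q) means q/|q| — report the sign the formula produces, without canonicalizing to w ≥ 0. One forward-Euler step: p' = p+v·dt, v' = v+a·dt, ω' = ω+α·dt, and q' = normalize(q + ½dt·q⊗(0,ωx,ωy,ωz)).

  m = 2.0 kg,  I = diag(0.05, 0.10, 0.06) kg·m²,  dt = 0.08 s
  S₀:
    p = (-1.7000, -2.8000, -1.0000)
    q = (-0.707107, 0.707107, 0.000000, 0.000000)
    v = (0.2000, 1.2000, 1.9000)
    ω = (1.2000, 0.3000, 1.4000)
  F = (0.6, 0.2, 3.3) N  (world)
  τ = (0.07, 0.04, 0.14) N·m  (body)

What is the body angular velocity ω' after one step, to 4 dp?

angular accel α = (1.7360, 0.5680, 2.0333)
ω + α·dt = (1.3389, 0.3454, 1.5627)

ω' = (1.3389, 0.3454, 1.5627)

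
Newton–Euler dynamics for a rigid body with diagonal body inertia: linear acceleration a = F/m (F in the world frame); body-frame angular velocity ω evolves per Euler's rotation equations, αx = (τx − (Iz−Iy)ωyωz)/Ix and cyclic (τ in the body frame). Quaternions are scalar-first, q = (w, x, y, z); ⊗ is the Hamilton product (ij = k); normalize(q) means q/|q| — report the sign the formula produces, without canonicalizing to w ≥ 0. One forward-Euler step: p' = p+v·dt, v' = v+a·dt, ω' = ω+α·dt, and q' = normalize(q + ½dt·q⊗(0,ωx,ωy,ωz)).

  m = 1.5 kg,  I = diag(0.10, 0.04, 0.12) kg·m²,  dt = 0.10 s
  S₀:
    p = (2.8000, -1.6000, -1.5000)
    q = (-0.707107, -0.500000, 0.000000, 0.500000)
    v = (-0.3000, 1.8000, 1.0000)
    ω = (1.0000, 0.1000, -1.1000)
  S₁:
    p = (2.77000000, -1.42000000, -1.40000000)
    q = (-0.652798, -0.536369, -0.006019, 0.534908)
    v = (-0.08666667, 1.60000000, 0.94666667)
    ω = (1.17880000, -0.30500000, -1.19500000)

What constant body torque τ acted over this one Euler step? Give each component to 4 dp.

ω₁ − ω₀ = (0.17880000, -0.40500000, -0.09500000)
precession coupling = (-0.0088, 0.0220, -0.0060)
τ = I·(Δω/dt) + ω₀×(Iω₀) = (0.1700, -0.1400, -0.1200)

τ = (0.1700, -0.1400, -0.1200)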